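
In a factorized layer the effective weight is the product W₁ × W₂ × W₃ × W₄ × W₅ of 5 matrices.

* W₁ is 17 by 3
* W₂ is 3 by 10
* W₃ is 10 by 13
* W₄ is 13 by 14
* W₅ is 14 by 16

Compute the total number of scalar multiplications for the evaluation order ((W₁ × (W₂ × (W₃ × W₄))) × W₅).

(W₃ × W₄): 10×13 by 13×14 → 10×14, cost 10·13·14 = 1820
(W₂ × (W₃ × W₄)): 3×10 by 10×14 → 3×14, cost 3·10·14 = 420; cumulative 2240
(W₁ × (W₂ × (W₃ × W₄))): 17×3 by 3×14 → 17×14, cost 17·3·14 = 714; cumulative 2954
((W₁ × (W₂ × (W₃ × W₄))) × W₅): 17×14 by 14×16 → 17×16, cost 17·14·16 = 3808; cumulative 6762
Total: 6762 scalar multiplications.

6762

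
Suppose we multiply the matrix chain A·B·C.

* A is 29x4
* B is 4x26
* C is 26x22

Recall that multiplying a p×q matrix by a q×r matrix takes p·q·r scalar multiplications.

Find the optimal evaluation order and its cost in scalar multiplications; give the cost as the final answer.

(A·(B·C)): cost 4840.
((A·B)·C): cost 19604.
Optimal: (A·(B·C)) with cost 4840.

4840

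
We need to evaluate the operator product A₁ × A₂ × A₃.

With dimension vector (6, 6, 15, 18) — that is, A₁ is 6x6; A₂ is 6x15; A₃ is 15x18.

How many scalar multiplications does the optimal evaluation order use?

Order (A₁ × (A₂ × A₃)): (A₂ × A₃): 6×15 by 15×18 → 6×18, cost 6·15·18 = 1620; (A₁ × (A₂ × A₃)): 6×6 by 6×18 → 6×18, cost 6·6·18 = 648; cumulative 2268. Total 2268.
Order ((A₁ × A₂) × A₃): (A₁ × A₂): 6×6 by 6×15 → 6×15, cost 6·6·15 = 540; ((A₁ × A₂) × A₃): 6×15 by 15×18 → 6×18, cost 6·15·18 = 1620; cumulative 2160. Total 2160.
Minimum: 2160.

2160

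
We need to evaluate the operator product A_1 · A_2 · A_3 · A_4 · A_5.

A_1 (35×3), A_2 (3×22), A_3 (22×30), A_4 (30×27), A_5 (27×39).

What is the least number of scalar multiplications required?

Adjacent pairs: A_1A_2 = 35·3·22 = 2310; A_2A_3 = 3·22·30 = 1980; A_3A_4 = 22·30·27 = 17820; A_4A_5 = 30·27·39 = 31590.
Length 3: A_1..A_3: k=1: 0+1980+35·3·30=5130; k=2: 2310+0+35·22·30=25410 → min 5130 | A_2..A_4: k=2: 0+17820+3·22·27=19602; k=3: 1980+0+3·30·27=4410 → min 4410 | A_3..A_5: k=3: 0+31590+22·30·39=57330; k=4: 17820+0+22·27·39=40986 → min 40986.
Length 4: A_1..A_4: k=1: 0+4410+35·3·27=7245; k=2: 2310+17820+35·22·27=40920; k=3: 5130+0+35·30·27=33480 → min 7245 | A_2..A_5: k=2: 0+40986+3·22·39=43560; k=3: 1980+31590+3·30·39=37080; k=4: 4410+0+3·27·39=7569 → min 7569.
Length 5: A_1..A_5: k=1: 0+7569+35·3·39=11664; k=2: 2310+40986+35·22·39=73326; k=3: 5130+31590+35·30·39=77670; k=4: 7245+0+35·27·39=44100 → min 11664.
Optimal order: (A_1 · (((A_2 · A_3) · A_4) · A_5)) with cost 11664.

11664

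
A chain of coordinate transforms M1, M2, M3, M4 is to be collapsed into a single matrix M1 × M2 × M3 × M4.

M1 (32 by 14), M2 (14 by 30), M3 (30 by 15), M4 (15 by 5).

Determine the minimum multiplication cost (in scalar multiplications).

6590

Adjacent pairs: M1M2 = 32·14·30 = 13440; M2M3 = 14·30·15 = 6300; M3M4 = 30·15·5 = 2250.
Length 3: M1..M3: k=1: 0+6300+32·14·15=13020; k=2: 13440+0+32·30·15=27840 → min 13020 | M2..M4: k=2: 0+2250+14·30·5=4350; k=3: 6300+0+14·15·5=7350 → min 4350.
Length 4: M1..M4: k=1: 0+4350+32·14·5=6590; k=2: 13440+2250+32·30·5=20490; k=3: 13020+0+32·15·5=15420 → min 6590.
Optimal order: (M1 × (M2 × (M3 × M4))) with cost 6590.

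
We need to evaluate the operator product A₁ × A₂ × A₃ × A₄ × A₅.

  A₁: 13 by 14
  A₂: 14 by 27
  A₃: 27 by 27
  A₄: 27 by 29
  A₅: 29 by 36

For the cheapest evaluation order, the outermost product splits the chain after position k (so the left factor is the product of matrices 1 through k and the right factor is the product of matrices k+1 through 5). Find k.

4

Adjacent pairs: A₁A₂ = 13·14·27 = 4914; A₂A₃ = 14·27·27 = 10206; A₃A₄ = 27·27·29 = 21141; A₄A₅ = 27·29·36 = 28188.
Length 3: A₁..A₃: k=1: 0+10206+13·14·27=15120; k=2: 4914+0+13·27·27=14391 → min 14391 | A₂..A₄: k=2: 0+21141+14·27·29=32103; k=3: 10206+0+14·27·29=21168 → min 21168 | A₃..A₅: k=3: 0+28188+27·27·36=54432; k=4: 21141+0+27·29·36=49329 → min 49329.
Length 4: A₁..A₄: k=1: 0+21168+13·14·29=26446; k=2: 4914+21141+13·27·29=36234; k=3: 14391+0+13·27·29=24570 → min 24570 | A₂..A₅: k=2: 0+49329+14·27·36=62937; k=3: 10206+28188+14·27·36=52002; k=4: 21168+0+14·29·36=35784 → min 35784.
Top-level splits: k=1: (A₁..A₁)·(A₂..A₅) → 0+35784+13·14·36 = 42336; k=2: (A₁..A₂)·(A₃..A₅) → 4914+49329+13·27·36 = 66879; k=3: (A₁..A₃)·(A₄..A₅) → 14391+28188+13·27·36 = 55215; k=4: (A₁..A₄)·(A₅..A₅) → 24570+0+13·29·36 = 38142.
Best split is after A₄, i.e. k = 4.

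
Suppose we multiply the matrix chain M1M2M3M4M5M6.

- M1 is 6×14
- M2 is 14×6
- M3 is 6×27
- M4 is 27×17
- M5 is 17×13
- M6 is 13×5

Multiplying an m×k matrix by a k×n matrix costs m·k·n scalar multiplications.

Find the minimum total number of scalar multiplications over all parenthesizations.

Adjacent pairs: M1M2 = 6·14·6 = 504; M2M3 = 14·6·27 = 2268; M3M4 = 6·27·17 = 2754; M4M5 = 27·17·13 = 5967; M5M6 = 17·13·5 = 1105.
Length 3: M1..M3: k=1: 0+2268+6·14·27=4536; k=2: 504+0+6·6·27=1476 → min 1476 | M2..M4: k=2: 0+2754+14·6·17=4182; k=3: 2268+0+14·27·17=8694 → min 4182 | M3..M5: k=3: 0+5967+6·27·13=8073; k=4: 2754+0+6·17·13=4080 → min 4080 | M4..M6: k=4: 0+1105+27·17·5=3400; k=5: 5967+0+27·13·5=7722 → min 3400.
Length 4: M1..M4: k=1: 0+4182+6·14·17=5610; k=2: 504+2754+6·6·17=3870; k=3: 1476+0+6·27·17=4230 → min 3870 | M2..M5: k=2: 0+4080+14·6·13=5172; k=3: 2268+5967+14·27·13=13149; k=4: 4182+0+14·17·13=7276 → min 5172 | M3..M6: k=3: 0+3400+6·27·5=4210; k=4: 2754+1105+6·17·5=4369; k=5: 4080+0+6·13·5=4470 → min 4210.
Length 5: M1..M5: k=1: 0+5172+6·14·13=6264; k=2: 504+4080+6·6·13=5052; k=3: 1476+5967+6·27·13=9549; k=4: 3870+0+6·17·13=5196 → min 5052 | M2..M6: k=2: 0+4210+14·6·5=4630; k=3: 2268+3400+14·27·5=7558; k=4: 4182+1105+14·17·5=6477; k=5: 5172+0+14·13·5=6082 → min 4630.
Length 6: M1..M6: k=1: 0+4630+6·14·5=5050; k=2: 504+4210+6·6·5=4894; k=3: 1476+3400+6·27·5=5686; k=4: 3870+1105+6·17·5=5485; k=5: 5052+0+6·13·5=5442 → min 4894.
Optimal order: ((M1M2)(M3(M4(M5M6)))) with cost 4894.

4894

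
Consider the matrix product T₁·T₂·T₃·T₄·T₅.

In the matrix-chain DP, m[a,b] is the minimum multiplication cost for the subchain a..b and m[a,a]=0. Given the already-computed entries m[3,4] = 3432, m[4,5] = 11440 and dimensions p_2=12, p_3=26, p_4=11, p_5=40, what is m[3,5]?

m[3,5] = min over k∈[3,4] of m[3,k]+m[k+1,5]+p_{2}·p_k·p_{5}.
k=3: 0 + 11440 + 12·26·40 = 23920; k=4: 3432 + 0 + 12·11·40 = 8712.
Minimum: 8712 at k=4.

8712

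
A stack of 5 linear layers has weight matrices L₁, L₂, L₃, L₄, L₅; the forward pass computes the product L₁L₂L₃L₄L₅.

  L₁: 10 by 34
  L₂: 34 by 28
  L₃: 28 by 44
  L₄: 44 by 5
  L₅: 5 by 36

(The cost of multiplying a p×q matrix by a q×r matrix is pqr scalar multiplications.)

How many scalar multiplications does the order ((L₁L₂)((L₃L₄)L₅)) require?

30800

(L₁L₂): 10×34 by 34×28 → 10×28, cost 10·34·28 = 9520
(L₃L₄): 28×44 by 44×5 → 28×5, cost 28·44·5 = 6160
((L₃L₄)L₅): 28×5 by 5×36 → 28×36, cost 28·5·36 = 5040; cumulative 11200
((L₁L₂)((L₃L₄)L₅)): 10×28 by 28×36 → 10×36, cost 10·28·36 = 10080; cumulative 30800
Total: 30800 scalar multiplications.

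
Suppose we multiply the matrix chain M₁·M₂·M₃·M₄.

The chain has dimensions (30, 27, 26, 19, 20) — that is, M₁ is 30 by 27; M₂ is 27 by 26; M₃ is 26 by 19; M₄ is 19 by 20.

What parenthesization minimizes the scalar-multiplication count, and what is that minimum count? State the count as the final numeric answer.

Adjacent pairs: M₁M₂ = 30·27·26 = 21060; M₂M₃ = 27·26·19 = 13338; M₃M₄ = 26·19·20 = 9880.
Length 3: M₁..M₃: k=1: 0+13338+30·27·19=28728; k=2: 21060+0+30·26·19=35880 → min 28728 | M₂..M₄: k=2: 0+9880+27·26·20=23920; k=3: 13338+0+27·19·20=23598 → min 23598.
Length 4: M₁..M₄: k=1: 0+23598+30·27·20=39798; k=2: 21060+9880+30·26·20=46540; k=3: 28728+0+30·19·20=40128 → min 39798.
Optimal parenthesization: (M₁·((M₂·M₃)·M₄)) with cost 39798.

39798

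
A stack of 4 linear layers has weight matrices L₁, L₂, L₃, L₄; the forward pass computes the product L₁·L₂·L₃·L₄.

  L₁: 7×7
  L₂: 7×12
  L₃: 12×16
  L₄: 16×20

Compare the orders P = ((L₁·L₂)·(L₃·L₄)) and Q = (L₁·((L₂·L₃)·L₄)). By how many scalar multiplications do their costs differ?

Order P = ((L₁·L₂)·(L₃·L₄)): (L₁·L₂): 7×7 by 7×12 → 7×12, cost 7·7·12 = 588; (L₃·L₄): 12×16 by 16×20 → 12×20, cost 12·16·20 = 3840; ((L₁·L₂)·(L₃·L₄)): 7×12 by 12×20 → 7×20, cost 7·12·20 = 1680; cumulative 6108. Total 6108.
Order Q = (L₁·((L₂·L₃)·L₄)): (L₂·L₃): 7×12 by 12×16 → 7×16, cost 7·12·16 = 1344; ((L₂·L₃)·L₄): 7×16 by 16×20 → 7×20, cost 7·16·20 = 2240; cumulative 3584; (L₁·((L₂·L₃)·L₄)): 7×7 by 7×20 → 7×20, cost 7·7·20 = 980; cumulative 4564. Total 4564.
Difference: |6108 − 4564| = 1544.

1544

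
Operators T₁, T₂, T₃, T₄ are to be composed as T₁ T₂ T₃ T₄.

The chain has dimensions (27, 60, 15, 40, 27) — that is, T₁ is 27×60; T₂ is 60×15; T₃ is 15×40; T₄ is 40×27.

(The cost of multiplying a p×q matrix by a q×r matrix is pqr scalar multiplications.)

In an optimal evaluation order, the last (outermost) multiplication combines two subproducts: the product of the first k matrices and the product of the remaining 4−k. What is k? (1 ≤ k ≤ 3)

2

Adjacent pairs: T₁T₂ = 27·60·15 = 24300; T₂T₃ = 60·15·40 = 36000; T₃T₄ = 15·40·27 = 16200.
Length 3: T₁..T₃: k=1: 0+36000+27·60·40=100800; k=2: 24300+0+27·15·40=40500 → min 40500 | T₂..T₄: k=2: 0+16200+60·15·27=40500; k=3: 36000+0+60·40·27=100800 → min 40500.
Top-level splits: k=1: (T₁..T₁)·(T₂..T₄) → 0+40500+27·60·27 = 84240; k=2: (T₁..T₂)·(T₃..T₄) → 24300+16200+27·15·27 = 51435; k=3: (T₁..T₃)·(T₄..T₄) → 40500+0+27·40·27 = 69660.
Best split is after T₂, i.e. k = 2.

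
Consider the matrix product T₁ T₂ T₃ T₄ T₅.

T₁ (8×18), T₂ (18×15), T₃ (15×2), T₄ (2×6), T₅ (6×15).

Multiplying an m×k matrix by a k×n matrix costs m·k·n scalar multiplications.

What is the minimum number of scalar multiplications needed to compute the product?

Adjacent pairs: T₁T₂ = 8·18·15 = 2160; T₂T₃ = 18·15·2 = 540; T₃T₄ = 15·2·6 = 180; T₄T₅ = 2·6·15 = 180.
Length 3: T₁..T₃: k=1: 0+540+8·18·2=828; k=2: 2160+0+8·15·2=2400 → min 828 | T₂..T₄: k=2: 0+180+18·15·6=1800; k=3: 540+0+18·2·6=756 → min 756 | T₃..T₅: k=3: 0+180+15·2·15=630; k=4: 180+0+15·6·15=1530 → min 630.
Length 4: T₁..T₄: k=1: 0+756+8·18·6=1620; k=2: 2160+180+8·15·6=3060; k=3: 828+0+8·2·6=924 → min 924 | T₂..T₅: k=2: 0+630+18·15·15=4680; k=3: 540+180+18·2·15=1260; k=4: 756+0+18·6·15=2376 → min 1260.
Length 5: T₁..T₅: k=1: 0+1260+8·18·15=3420; k=2: 2160+630+8·15·15=4590; k=3: 828+180+8·2·15=1248; k=4: 924+0+8·6·15=1644 → min 1248.
Optimal order: ((T₁ (T₂ T₃)) (T₄ T₅)) with cost 1248.

1248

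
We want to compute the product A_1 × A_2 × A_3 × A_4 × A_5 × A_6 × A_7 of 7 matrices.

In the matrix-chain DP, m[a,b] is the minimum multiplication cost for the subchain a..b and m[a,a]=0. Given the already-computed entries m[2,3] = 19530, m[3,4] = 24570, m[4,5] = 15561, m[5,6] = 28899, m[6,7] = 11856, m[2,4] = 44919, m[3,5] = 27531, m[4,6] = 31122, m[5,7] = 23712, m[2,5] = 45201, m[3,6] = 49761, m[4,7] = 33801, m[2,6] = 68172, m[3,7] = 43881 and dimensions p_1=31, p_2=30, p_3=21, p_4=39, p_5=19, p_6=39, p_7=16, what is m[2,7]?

58761

m[2,7] = min over k∈[2,6] of m[2,k]+m[k+1,7]+p_{1}·p_k·p_{7}.
k=2: 0 + 43881 + 31·30·16 = 58761; k=3: 19530 + 33801 + 31·21·16 = 63747; k=4: 44919 + 23712 + 31·39·16 = 87975; k=5: 45201 + 11856 + 31·19·16 = 66481; k=6: 68172 + 0 + 31·39·16 = 87516.
Minimum: 58761 at k=2.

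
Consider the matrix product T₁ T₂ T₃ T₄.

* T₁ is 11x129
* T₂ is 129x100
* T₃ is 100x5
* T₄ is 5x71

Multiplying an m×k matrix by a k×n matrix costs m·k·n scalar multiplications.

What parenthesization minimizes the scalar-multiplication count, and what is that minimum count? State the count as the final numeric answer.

75500

Adjacent pairs: T₁T₂ = 11·129·100 = 141900; T₂T₃ = 129·100·5 = 64500; T₃T₄ = 100·5·71 = 35500.
Length 3: T₁..T₃: k=1: 0+64500+11·129·5=71595; k=2: 141900+0+11·100·5=147400 → min 71595 | T₂..T₄: k=2: 0+35500+129·100·71=951400; k=3: 64500+0+129·5·71=110295 → min 110295.
Length 4: T₁..T₄: k=1: 0+110295+11·129·71=211044; k=2: 141900+35500+11·100·71=255500; k=3: 71595+0+11·5·71=75500 → min 75500.
Optimal parenthesization: ((T₁ (T₂ T₃)) T₄) with cost 75500.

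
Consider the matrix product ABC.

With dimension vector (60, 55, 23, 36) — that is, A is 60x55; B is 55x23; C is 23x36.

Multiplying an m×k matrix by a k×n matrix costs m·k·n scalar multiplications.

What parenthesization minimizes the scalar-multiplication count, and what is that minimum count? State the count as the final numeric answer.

(A(BC)): cost 164340.
((AB)C): cost 125580.
Optimal: ((AB)C) with cost 125580.

125580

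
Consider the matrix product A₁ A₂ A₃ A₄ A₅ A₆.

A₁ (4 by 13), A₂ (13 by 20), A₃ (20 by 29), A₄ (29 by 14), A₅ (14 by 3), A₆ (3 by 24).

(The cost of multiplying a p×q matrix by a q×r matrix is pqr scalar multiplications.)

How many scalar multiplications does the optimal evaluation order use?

4182

Adjacent pairs: A₁A₂ = 4·13·20 = 1040; A₂A₃ = 13·20·29 = 7540; A₃A₄ = 20·29·14 = 8120; A₄A₅ = 29·14·3 = 1218; A₅A₆ = 14·3·24 = 1008.
Length 3: A₁..A₃: k=1: 0+7540+4·13·29=9048; k=2: 1040+0+4·20·29=3360 → min 3360 | A₂..A₄: k=2: 0+8120+13·20·14=11760; k=3: 7540+0+13·29·14=12818 → min 11760 | A₃..A₅: k=3: 0+1218+20·29·3=2958; k=4: 8120+0+20·14·3=8960 → min 2958 | A₄..A₆: k=4: 0+1008+29·14·24=10752; k=5: 1218+0+29·3·24=3306 → min 3306.
Length 4: A₁..A₄: k=1: 0+11760+4·13·14=12488; k=2: 1040+8120+4·20·14=10280; k=3: 3360+0+4·29·14=4984 → min 4984 | A₂..A₅: k=2: 0+2958+13·20·3=3738; k=3: 7540+1218+13·29·3=9889; k=4: 11760+0+13·14·3=12306 → min 3738 | A₃..A₆: k=3: 0+3306+20·29·24=17226; k=4: 8120+1008+20·14·24=15848; k=5: 2958+0+20·3·24=4398 → min 4398.
Length 5: A₁..A₅: k=1: 0+3738+4·13·3=3894; k=2: 1040+2958+4·20·3=4238; k=3: 3360+1218+4·29·3=4926; k=4: 4984+0+4·14·3=5152 → min 3894 | A₂..A₆: k=2: 0+4398+13·20·24=10638; k=3: 7540+3306+13·29·24=19894; k=4: 11760+1008+13·14·24=17136; k=5: 3738+0+13·3·24=4674 → min 4674.
Length 6: A₁..A₆: k=1: 0+4674+4·13·24=5922; k=2: 1040+4398+4·20·24=7358; k=3: 3360+3306+4·29·24=9450; k=4: 4984+1008+4·14·24=7336; k=5: 3894+0+4·3·24=4182 → min 4182.
Optimal order: ((A₁ (A₂ (A₃ (A₄ A₅)))) A₆) with cost 4182.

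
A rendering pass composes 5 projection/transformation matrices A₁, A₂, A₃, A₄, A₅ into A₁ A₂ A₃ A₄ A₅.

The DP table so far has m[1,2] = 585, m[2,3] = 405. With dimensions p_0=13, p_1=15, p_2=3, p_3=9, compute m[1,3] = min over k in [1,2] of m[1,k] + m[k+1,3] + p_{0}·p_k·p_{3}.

m[1,3] = min over k∈[1,2] of m[1,k]+m[k+1,3]+p_{0}·p_k·p_{3}.
k=1: 0 + 405 + 13·15·9 = 2160; k=2: 585 + 0 + 13·3·9 = 936.
Minimum: 936 at k=2.

936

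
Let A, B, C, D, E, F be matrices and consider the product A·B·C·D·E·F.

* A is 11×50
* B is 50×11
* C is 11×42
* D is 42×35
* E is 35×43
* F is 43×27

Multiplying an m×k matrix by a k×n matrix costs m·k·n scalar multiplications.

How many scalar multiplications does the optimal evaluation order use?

54813

Adjacent pairs: AB = 11·50·11 = 6050; BC = 50·11·42 = 23100; CD = 11·42·35 = 16170; DE = 42·35·43 = 63210; EF = 35·43·27 = 40635.
Length 3: A..C: k=1: 0+23100+11·50·42=46200; k=2: 6050+0+11·11·42=11132 → min 11132 | B..D: k=2: 0+16170+50·11·35=35420; k=3: 23100+0+50·42·35=96600 → min 35420 | C..E: k=3: 0+63210+11·42·43=83076; k=4: 16170+0+11·35·43=32725 → min 32725 | D..F: k=4: 0+40635+42·35·27=80325; k=5: 63210+0+42·43·27=111972 → min 80325.
Length 4: A..D: k=1: 0+35420+11·50·35=54670; k=2: 6050+16170+11·11·35=26455; k=3: 11132+0+11·42·35=27302 → min 26455 | B..E: k=2: 0+32725+50·11·43=56375; k=3: 23100+63210+50·42·43=176610; k=4: 35420+0+50·35·43=110670 → min 56375 | C..F: k=3: 0+80325+11·42·27=92799; k=4: 16170+40635+11·35·27=67200; k=5: 32725+0+11·43·27=45496 → min 45496.
Length 5: A..E: k=1: 0+56375+11·50·43=80025; k=2: 6050+32725+11·11·43=43978; k=3: 11132+63210+11·42·43=94208; k=4: 26455+0+11·35·43=43010 → min 43010 | B..F: k=2: 0+45496+50·11·27=60346; k=3: 23100+80325+50·42·27=160125; k=4: 35420+40635+50·35·27=123305; k=5: 56375+0+50·43·27=114425 → min 60346.
Length 6: A..F: k=1: 0+60346+11·50·27=75196; k=2: 6050+45496+11·11·27=54813; k=3: 11132+80325+11·42·27=103931; k=4: 26455+40635+11·35·27=77485; k=5: 43010+0+11·43·27=55781 → min 54813.
Optimal order: ((A·B)·(((C·D)·E)·F)) with cost 54813.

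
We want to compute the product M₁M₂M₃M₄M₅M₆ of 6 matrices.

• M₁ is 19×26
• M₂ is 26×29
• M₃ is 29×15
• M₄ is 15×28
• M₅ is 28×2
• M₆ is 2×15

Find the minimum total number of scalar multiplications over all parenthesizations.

Adjacent pairs: M₁M₂ = 19·26·29 = 14326; M₂M₃ = 26·29·15 = 11310; M₃M₄ = 29·15·28 = 12180; M₄M₅ = 15·28·2 = 840; M₅M₆ = 28·2·15 = 840.
Length 3: M₁..M₃: k=1: 0+11310+19·26·15=18720; k=2: 14326+0+19·29·15=22591 → min 18720 | M₂..M₄: k=2: 0+12180+26·29·28=33292; k=3: 11310+0+26·15·28=22230 → min 22230 | M₃..M₅: k=3: 0+840+29·15·2=1710; k=4: 12180+0+29·28·2=13804 → min 1710 | M₄..M₆: k=4: 0+840+15·28·15=7140; k=5: 840+0+15·2·15=1290 → min 1290.
Length 4: M₁..M₄: k=1: 0+22230+19·26·28=36062; k=2: 14326+12180+19·29·28=41934; k=3: 18720+0+19·15·28=26700 → min 26700 | M₂..M₅: k=2: 0+1710+26·29·2=3218; k=3: 11310+840+26·15·2=12930; k=4: 22230+0+26·28·2=23686 → min 3218 | M₃..M₆: k=3: 0+1290+29·15·15=7815; k=4: 12180+840+29·28·15=25200; k=5: 1710+0+29·2·15=2580 → min 2580.
Length 5: M₁..M₅: k=1: 0+3218+19·26·2=4206; k=2: 14326+1710+19·29·2=17138; k=3: 18720+840+19·15·2=20130; k=4: 26700+0+19·28·2=27764 → min 4206 | M₂..M₆: k=2: 0+2580+26·29·15=13890; k=3: 11310+1290+26·15·15=18450; k=4: 22230+840+26·28·15=33990; k=5: 3218+0+26·2·15=3998 → min 3998.
Length 6: M₁..M₆: k=1: 0+3998+19·26·15=11408; k=2: 14326+2580+19·29·15=25171; k=3: 18720+1290+19·15·15=24285; k=4: 26700+840+19·28·15=35520; k=5: 4206+0+19·2·15=4776 → min 4776.
Optimal order: ((M₁(M₂(M₃(M₄M₅))))M₆) with cost 4776.

4776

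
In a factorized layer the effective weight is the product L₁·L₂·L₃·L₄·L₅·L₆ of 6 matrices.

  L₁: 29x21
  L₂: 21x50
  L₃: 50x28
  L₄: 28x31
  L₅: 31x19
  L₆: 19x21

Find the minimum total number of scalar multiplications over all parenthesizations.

Adjacent pairs: L₁L₂ = 29·21·50 = 30450; L₂L₃ = 21·50·28 = 29400; L₃L₄ = 50·28·31 = 43400; L₄L₅ = 28·31·19 = 16492; L₅L₆ = 31·19·21 = 12369.
Length 3: L₁..L₃: k=1: 0+29400+29·21·28=46452; k=2: 30450+0+29·50·28=71050 → min 46452 | L₂..L₄: k=2: 0+43400+21·50·31=75950; k=3: 29400+0+21·28·31=47628 → min 47628 | L₃..L₅: k=3: 0+16492+50·28·19=43092; k=4: 43400+0+50·31·19=72850 → min 43092 | L₄..L₆: k=4: 0+12369+28·31·21=30597; k=5: 16492+0+28·19·21=27664 → min 27664.
Length 4: L₁..L₄: k=1: 0+47628+29·21·31=66507; k=2: 30450+43400+29·50·31=118800; k=3: 46452+0+29·28·31=71624 → min 66507 | L₂..L₅: k=2: 0+43092+21·50·19=63042; k=3: 29400+16492+21·28·19=57064; k=4: 47628+0+21·31·19=59997 → min 57064 | L₃..L₆: k=3: 0+27664+50·28·21=57064; k=4: 43400+12369+50·31·21=88319; k=5: 43092+0+50·19·21=63042 → min 57064.
Length 5: L₁..L₅: k=1: 0+57064+29·21·19=68635; k=2: 30450+43092+29·50·19=101092; k=3: 46452+16492+29·28·19=78372; k=4: 66507+0+29·31·19=83588 → min 68635 | L₂..L₆: k=2: 0+57064+21·50·21=79114; k=3: 29400+27664+21·28·21=69412; k=4: 47628+12369+21·31·21=73668; k=5: 57064+0+21·19·21=65443 → min 65443.
Length 6: L₁..L₆: k=1: 0+65443+29·21·21=78232; k=2: 30450+57064+29·50·21=117964; k=3: 46452+27664+29·28·21=91168; k=4: 66507+12369+29·31·21=97755; k=5: 68635+0+29·19·21=80206 → min 78232.
Optimal order: (L₁·(((L₂·L₃)·(L₄·L₅))·L₆)) with cost 78232.

78232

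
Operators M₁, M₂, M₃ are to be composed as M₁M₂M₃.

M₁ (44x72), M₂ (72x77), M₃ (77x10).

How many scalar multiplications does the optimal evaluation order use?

Order (M₁(M₂M₃)): (M₂M₃): 72×77 by 77×10 → 72×10, cost 72·77·10 = 55440; (M₁(M₂M₃)): 44×72 by 72×10 → 44×10, cost 44·72·10 = 31680; cumulative 87120. Total 87120.
Order ((M₁M₂)M₃): (M₁M₂): 44×72 by 72×77 → 44×77, cost 44·72·77 = 243936; ((M₁M₂)M₃): 44×77 by 77×10 → 44×10, cost 44·77·10 = 33880; cumulative 277816. Total 277816.
Minimum: 87120.

87120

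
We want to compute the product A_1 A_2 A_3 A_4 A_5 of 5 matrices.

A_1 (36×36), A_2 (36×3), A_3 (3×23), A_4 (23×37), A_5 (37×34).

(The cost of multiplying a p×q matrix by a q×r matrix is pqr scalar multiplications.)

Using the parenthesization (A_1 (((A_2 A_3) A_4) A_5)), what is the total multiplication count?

(A_2 A_3): 36×3 by 3×23 → 36×23, cost 36·3·23 = 2484
((A_2 A_3) A_4): 36×23 by 23×37 → 36×37, cost 36·23·37 = 30636; cumulative 33120
(((A_2 A_3) A_4) A_5): 36×37 by 37×34 → 36×34, cost 36·37·34 = 45288; cumulative 78408
(A_1 (((A_2 A_3) A_4) A_5)): 36×36 by 36×34 → 36×34, cost 36·36·34 = 44064; cumulative 122472
Total: 122472 scalar multiplications.

122472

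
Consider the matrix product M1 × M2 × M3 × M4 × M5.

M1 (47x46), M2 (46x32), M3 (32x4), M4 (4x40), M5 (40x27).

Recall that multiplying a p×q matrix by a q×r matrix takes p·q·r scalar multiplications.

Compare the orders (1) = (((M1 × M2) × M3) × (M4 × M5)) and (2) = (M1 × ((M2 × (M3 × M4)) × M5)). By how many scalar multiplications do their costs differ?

Order (1) = (((M1 × M2) × M3) × (M4 × M5)): (M1 × M2): 47×46 by 46×32 → 47×32, cost 47·46·32 = 69184; ((M1 × M2) × M3): 47×32 by 32×4 → 47×4, cost 47·32·4 = 6016; cumulative 75200; (M4 × M5): 4×40 by 40×27 → 4×27, cost 4·40·27 = 4320; (((M1 × M2) × M3) × (M4 × M5)): 47×4 by 4×27 → 47×27, cost 47·4·27 = 5076; cumulative 84596. Total 84596.
Order (2) = (M1 × ((M2 × (M3 × M4)) × M5)): (M3 × M4): 32×4 by 4×40 → 32×40, cost 32·4·40 = 5120; (M2 × (M3 × M4)): 46×32 by 32×40 → 46×40, cost 46·32·40 = 58880; cumulative 64000; ((M2 × (M3 × M4)) × M5): 46×40 by 40×27 → 46×27, cost 46·40·27 = 49680; cumulative 113680; (M1 × ((M2 × (M3 × M4)) × M5)): 47×46 by 46×27 → 47×27, cost 47·46·27 = 58374; cumulative 172054. Total 172054.
Difference: |84596 − 172054| = 87458.

87458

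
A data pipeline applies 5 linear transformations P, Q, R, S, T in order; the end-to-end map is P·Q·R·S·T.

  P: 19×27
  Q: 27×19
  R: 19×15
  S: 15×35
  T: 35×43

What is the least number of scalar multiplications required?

49992

Adjacent pairs: PQ = 19·27·19 = 9747; QR = 27·19·15 = 7695; RS = 19·15·35 = 9975; ST = 15·35·43 = 22575.
Length 3: P..R: k=1: 0+7695+19·27·15=15390; k=2: 9747+0+19·19·15=15162 → min 15162 | Q..S: k=2: 0+9975+27·19·35=27930; k=3: 7695+0+27·15·35=21870 → min 21870 | R..T: k=3: 0+22575+19·15·43=34830; k=4: 9975+0+19·35·43=38570 → min 34830.
Length 4: P..S: k=1: 0+21870+19·27·35=39825; k=2: 9747+9975+19·19·35=32357; k=3: 15162+0+19·15·35=25137 → min 25137 | Q..T: k=2: 0+34830+27·19·43=56889; k=3: 7695+22575+27·15·43=47685; k=4: 21870+0+27·35·43=62505 → min 47685.
Length 5: P..T: k=1: 0+47685+19·27·43=69744; k=2: 9747+34830+19·19·43=60100; k=3: 15162+22575+19·15·43=49992; k=4: 25137+0+19·35·43=53732 → min 49992.
Optimal order: (((P·Q)·R)·(S·T)) with cost 49992.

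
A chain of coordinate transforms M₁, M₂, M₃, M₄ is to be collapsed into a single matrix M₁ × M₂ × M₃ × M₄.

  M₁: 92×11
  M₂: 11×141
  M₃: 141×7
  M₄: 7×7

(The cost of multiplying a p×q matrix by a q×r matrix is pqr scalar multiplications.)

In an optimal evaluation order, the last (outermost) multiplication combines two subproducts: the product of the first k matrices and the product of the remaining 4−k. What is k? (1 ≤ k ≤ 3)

Adjacent pairs: M₁M₂ = 92·11·141 = 142692; M₂M₃ = 11·141·7 = 10857; M₃M₄ = 141·7·7 = 6909.
Length 3: M₁..M₃: k=1: 0+10857+92·11·7=17941; k=2: 142692+0+92·141·7=233496 → min 17941 | M₂..M₄: k=2: 0+6909+11·141·7=17766; k=3: 10857+0+11·7·7=11396 → min 11396.
Top-level splits: k=1: (M₁..M₁)·(M₂..M₄) → 0+11396+92·11·7 = 18480; k=2: (M₁..M₂)·(M₃..M₄) → 142692+6909+92·141·7 = 240405; k=3: (M₁..M₃)·(M₄..M₄) → 17941+0+92·7·7 = 22449.
Best split is after M₁, i.e. k = 1.

1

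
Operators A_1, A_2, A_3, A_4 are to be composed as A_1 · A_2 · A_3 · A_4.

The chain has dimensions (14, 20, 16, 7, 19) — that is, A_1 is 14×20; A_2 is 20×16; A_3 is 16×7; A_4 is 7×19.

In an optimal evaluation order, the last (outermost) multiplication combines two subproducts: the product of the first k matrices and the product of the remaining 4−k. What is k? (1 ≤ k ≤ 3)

Adjacent pairs: A_1A_2 = 14·20·16 = 4480; A_2A_3 = 20·16·7 = 2240; A_3A_4 = 16·7·19 = 2128.
Length 3: A_1..A_3: k=1: 0+2240+14·20·7=4200; k=2: 4480+0+14·16·7=6048 → min 4200 | A_2..A_4: k=2: 0+2128+20·16·19=8208; k=3: 2240+0+20·7·19=4900 → min 4900.
Top-level splits: k=1: (A_1..A_1)·(A_2..A_4) → 0+4900+14·20·19 = 10220; k=2: (A_1..A_2)·(A_3..A_4) → 4480+2128+14·16·19 = 10864; k=3: (A_1..A_3)·(A_4..A_4) → 4200+0+14·7·19 = 6062.
Best split is after A_3, i.e. k = 3.

3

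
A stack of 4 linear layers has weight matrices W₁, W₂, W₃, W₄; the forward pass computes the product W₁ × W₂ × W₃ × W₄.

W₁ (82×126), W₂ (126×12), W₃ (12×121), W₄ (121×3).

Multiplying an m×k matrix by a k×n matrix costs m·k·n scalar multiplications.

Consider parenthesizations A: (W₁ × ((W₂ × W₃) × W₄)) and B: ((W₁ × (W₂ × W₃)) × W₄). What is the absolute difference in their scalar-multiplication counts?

Order A = (W₁ × ((W₂ × W₃) × W₄)): (W₂ × W₃): 126×12 by 12×121 → 126×121, cost 126·12·121 = 182952; ((W₂ × W₃) × W₄): 126×121 by 121×3 → 126×3, cost 126·121·3 = 45738; cumulative 228690; (W₁ × ((W₂ × W₃) × W₄)): 82×126 by 126×3 → 82×3, cost 82·126·3 = 30996; cumulative 259686. Total 259686.
Order B = ((W₁ × (W₂ × W₃)) × W₄): (W₂ × W₃): 126×12 by 12×121 → 126×121, cost 126·12·121 = 182952; (W₁ × (W₂ × W₃)): 82×126 by 126×121 → 82×121, cost 82·126·121 = 1250172; cumulative 1433124; ((W₁ × (W₂ × W₃)) × W₄): 82×121 by 121×3 → 82×3, cost 82·121·3 = 29766; cumulative 1462890. Total 1462890.
Difference: |259686 − 1462890| = 1203204.

1203204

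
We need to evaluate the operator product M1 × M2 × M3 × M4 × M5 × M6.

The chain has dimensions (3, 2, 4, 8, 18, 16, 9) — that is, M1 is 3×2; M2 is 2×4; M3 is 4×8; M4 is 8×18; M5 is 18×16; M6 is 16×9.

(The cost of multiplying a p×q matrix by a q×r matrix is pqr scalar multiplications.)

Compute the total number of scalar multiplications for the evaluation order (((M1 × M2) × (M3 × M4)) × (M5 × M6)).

(M1 × M2): 3×2 by 2×4 → 3×4, cost 3·2·4 = 24
(M3 × M4): 4×8 by 8×18 → 4×18, cost 4·8·18 = 576
((M1 × M2) × (M3 × M4)): 3×4 by 4×18 → 3×18, cost 3·4·18 = 216; cumulative 816
(M5 × M6): 18×16 by 16×9 → 18×9, cost 18·16·9 = 2592
(((M1 × M2) × (M3 × M4)) × (M5 × M6)): 3×18 by 18×9 → 3×9, cost 3·18·9 = 486; cumulative 3894
Total: 3894 scalar multiplications.

3894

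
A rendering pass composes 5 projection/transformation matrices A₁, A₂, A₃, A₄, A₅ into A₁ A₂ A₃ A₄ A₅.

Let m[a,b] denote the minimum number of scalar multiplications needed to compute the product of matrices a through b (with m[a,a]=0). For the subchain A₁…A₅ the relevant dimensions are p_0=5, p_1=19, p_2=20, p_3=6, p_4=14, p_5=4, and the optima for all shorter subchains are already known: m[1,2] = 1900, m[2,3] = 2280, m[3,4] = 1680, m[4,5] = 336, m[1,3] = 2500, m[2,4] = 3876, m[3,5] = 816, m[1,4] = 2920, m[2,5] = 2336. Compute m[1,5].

m[1,5] = min over k∈[1,4] of m[1,k]+m[k+1,5]+p_{0}·p_k·p_{5}.
k=1: 0 + 2336 + 5·19·4 = 2716; k=2: 1900 + 816 + 5·20·4 = 3116; k=3: 2500 + 336 + 5·6·4 = 2956; k=4: 2920 + 0 + 5·14·4 = 3200.
Minimum: 2716 at k=1.

2716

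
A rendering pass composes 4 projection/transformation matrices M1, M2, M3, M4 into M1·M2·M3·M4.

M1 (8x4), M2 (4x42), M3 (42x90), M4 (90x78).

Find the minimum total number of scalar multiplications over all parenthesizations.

45696

Adjacent pairs: M1M2 = 8·4·42 = 1344; M2M3 = 4·42·90 = 15120; M3M4 = 42·90·78 = 294840.
Length 3: M1..M3: k=1: 0+15120+8·4·90=18000; k=2: 1344+0+8·42·90=31584 → min 18000 | M2..M4: k=2: 0+294840+4·42·78=307944; k=3: 15120+0+4·90·78=43200 → min 43200.
Length 4: M1..M4: k=1: 0+43200+8·4·78=45696; k=2: 1344+294840+8·42·78=322392; k=3: 18000+0+8·90·78=74160 → min 45696.
Optimal order: (M1·((M2·M3)·M4)) with cost 45696.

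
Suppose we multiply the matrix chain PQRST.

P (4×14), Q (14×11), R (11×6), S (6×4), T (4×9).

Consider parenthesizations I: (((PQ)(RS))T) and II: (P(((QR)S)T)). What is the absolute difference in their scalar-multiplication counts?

Order I = (((PQ)(RS))T): (PQ): 4×14 by 14×11 → 4×11, cost 4·14·11 = 616; (RS): 11×6 by 6×4 → 11×4, cost 11·6·4 = 264; ((PQ)(RS)): 4×11 by 11×4 → 4×4, cost 4·11·4 = 176; cumulative 1056; (((PQ)(RS))T): 4×4 by 4×9 → 4×9, cost 4·4·9 = 144; cumulative 1200. Total 1200.
Order II = (P(((QR)S)T)): (QR): 14×11 by 11×6 → 14×6, cost 14·11·6 = 924; ((QR)S): 14×6 by 6×4 → 14×4, cost 14·6·4 = 336; cumulative 1260; (((QR)S)T): 14×4 by 4×9 → 14×9, cost 14·4·9 = 504; cumulative 1764; (P(((QR)S)T)): 4×14 by 14×9 → 4×9, cost 4·14·9 = 504; cumulative 2268. Total 2268.
Difference: |1200 − 2268| = 1068.

1068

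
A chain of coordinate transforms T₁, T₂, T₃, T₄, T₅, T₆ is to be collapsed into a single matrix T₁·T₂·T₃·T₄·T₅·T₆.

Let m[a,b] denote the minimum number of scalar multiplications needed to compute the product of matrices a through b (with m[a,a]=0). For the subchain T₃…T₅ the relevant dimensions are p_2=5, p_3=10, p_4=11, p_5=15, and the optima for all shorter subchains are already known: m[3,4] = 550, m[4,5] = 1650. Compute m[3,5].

1375

m[3,5] = min over k∈[3,4] of m[3,k]+m[k+1,5]+p_{2}·p_k·p_{5}.
k=3: 0 + 1650 + 5·10·15 = 2400; k=4: 550 + 0 + 5·11·15 = 1375.
Minimum: 1375 at k=4.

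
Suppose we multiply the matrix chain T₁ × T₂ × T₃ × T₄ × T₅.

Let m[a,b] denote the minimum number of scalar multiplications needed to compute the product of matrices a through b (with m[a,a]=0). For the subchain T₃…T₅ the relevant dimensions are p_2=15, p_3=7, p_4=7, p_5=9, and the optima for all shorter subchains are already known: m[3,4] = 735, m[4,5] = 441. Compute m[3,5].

m[3,5] = min over k∈[3,4] of m[3,k]+m[k+1,5]+p_{2}·p_k·p_{5}.
k=3: 0 + 441 + 15·7·9 = 1386; k=4: 735 + 0 + 15·7·9 = 1680.
Minimum: 1386 at k=3.

1386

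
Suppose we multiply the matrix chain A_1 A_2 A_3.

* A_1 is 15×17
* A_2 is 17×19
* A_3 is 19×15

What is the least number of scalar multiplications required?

Order (A_1 (A_2 A_3)): (A_2 A_3): 17×19 by 19×15 → 17×15, cost 17·19·15 = 4845; (A_1 (A_2 A_3)): 15×17 by 17×15 → 15×15, cost 15·17·15 = 3825; cumulative 8670. Total 8670.
Order ((A_1 A_2) A_3): (A_1 A_2): 15×17 by 17×19 → 15×19, cost 15·17·19 = 4845; ((A_1 A_2) A_3): 15×19 by 19×15 → 15×15, cost 15·19·15 = 4275; cumulative 9120. Total 9120.
Minimum: 8670.

8670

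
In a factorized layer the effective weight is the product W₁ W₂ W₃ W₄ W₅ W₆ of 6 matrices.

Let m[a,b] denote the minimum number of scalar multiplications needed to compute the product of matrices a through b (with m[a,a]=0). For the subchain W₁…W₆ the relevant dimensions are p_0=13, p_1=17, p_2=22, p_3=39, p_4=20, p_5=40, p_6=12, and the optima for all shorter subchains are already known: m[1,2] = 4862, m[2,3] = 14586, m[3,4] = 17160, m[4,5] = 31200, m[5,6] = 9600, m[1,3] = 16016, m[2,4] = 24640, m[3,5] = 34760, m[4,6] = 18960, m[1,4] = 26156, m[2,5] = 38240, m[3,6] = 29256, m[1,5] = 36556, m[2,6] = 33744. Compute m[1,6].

m[1,6] = min over k∈[1,5] of m[1,k]+m[k+1,6]+p_{0}·p_k·p_{6}.
k=1: 0 + 33744 + 13·17·12 = 36396; k=2: 4862 + 29256 + 13·22·12 = 37550; k=3: 16016 + 18960 + 13·39·12 = 41060; k=4: 26156 + 9600 + 13·20·12 = 38876; k=5: 36556 + 0 + 13·40·12 = 42796.
Minimum: 36396 at k=1.

36396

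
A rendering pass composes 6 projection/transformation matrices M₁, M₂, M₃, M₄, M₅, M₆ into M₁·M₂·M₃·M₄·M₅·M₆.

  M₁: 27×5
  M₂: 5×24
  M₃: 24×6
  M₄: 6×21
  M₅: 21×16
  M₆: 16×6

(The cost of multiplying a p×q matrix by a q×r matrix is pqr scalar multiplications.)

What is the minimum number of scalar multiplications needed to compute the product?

4302

Adjacent pairs: M₁M₂ = 27·5·24 = 3240; M₂M₃ = 5·24·6 = 720; M₃M₄ = 24·6·21 = 3024; M₄M₅ = 6·21·16 = 2016; M₅M₆ = 21·16·6 = 2016.
Length 3: M₁..M₃: k=1: 0+720+27·5·6=1530; k=2: 3240+0+27·24·6=7128 → min 1530 | M₂..M₄: k=2: 0+3024+5·24·21=5544; k=3: 720+0+5·6·21=1350 → min 1350 | M₃..M₅: k=3: 0+2016+24·6·16=4320; k=4: 3024+0+24·21·16=11088 → min 4320 | M₄..M₆: k=4: 0+2016+6·21·6=2772; k=5: 2016+0+6·16·6=2592 → min 2592.
Length 4: M₁..M₄: k=1: 0+1350+27·5·21=4185; k=2: 3240+3024+27·24·21=19872; k=3: 1530+0+27·6·21=4932 → min 4185 | M₂..M₅: k=2: 0+4320+5·24·16=6240; k=3: 720+2016+5·6·16=3216; k=4: 1350+0+5·21·16=3030 → min 3030 | M₃..M₆: k=3: 0+2592+24·6·6=3456; k=4: 3024+2016+24·21·6=8064; k=5: 4320+0+24·16·6=6624 → min 3456.
Length 5: M₁..M₅: k=1: 0+3030+27·5·16=5190; k=2: 3240+4320+27·24·16=17928; k=3: 1530+2016+27·6·16=6138; k=4: 4185+0+27·21·16=13257 → min 5190 | M₂..M₆: k=2: 0+3456+5·24·6=4176; k=3: 720+2592+5·6·6=3492; k=4: 1350+2016+5·21·6=3996; k=5: 3030+0+5·16·6=3510 → min 3492.
Length 6: M₁..M₆: k=1: 0+3492+27·5·6=4302; k=2: 3240+3456+27·24·6=10584; k=3: 1530+2592+27·6·6=5094; k=4: 4185+2016+27·21·6=9603; k=5: 5190+0+27·16·6=7782 → min 4302.
Optimal order: (M₁·((M₂·M₃)·((M₄·M₅)·M₆))) with cost 4302.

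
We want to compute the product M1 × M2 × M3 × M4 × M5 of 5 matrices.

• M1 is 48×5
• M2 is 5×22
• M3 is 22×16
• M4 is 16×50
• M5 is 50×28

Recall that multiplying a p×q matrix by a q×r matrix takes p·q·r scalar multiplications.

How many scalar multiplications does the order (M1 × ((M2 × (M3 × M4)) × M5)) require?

36820

(M3 × M4): 22×16 by 16×50 → 22×50, cost 22·16·50 = 17600
(M2 × (M3 × M4)): 5×22 by 22×50 → 5×50, cost 5·22·50 = 5500; cumulative 23100
((M2 × (M3 × M4)) × M5): 5×50 by 50×28 → 5×28, cost 5·50·28 = 7000; cumulative 30100
(M1 × ((M2 × (M3 × M4)) × M5)): 48×5 by 5×28 → 48×28, cost 48·5·28 = 6720; cumulative 36820
Total: 36820 scalar multiplications.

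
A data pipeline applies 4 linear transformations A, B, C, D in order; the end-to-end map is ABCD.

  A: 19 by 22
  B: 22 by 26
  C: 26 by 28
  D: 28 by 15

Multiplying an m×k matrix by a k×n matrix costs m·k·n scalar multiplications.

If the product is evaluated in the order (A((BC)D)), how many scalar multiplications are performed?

(BC): 22×26 by 26×28 → 22×28, cost 22·26·28 = 16016
((BC)D): 22×28 by 28×15 → 22×15, cost 22·28·15 = 9240; cumulative 25256
(A((BC)D)): 19×22 by 22×15 → 19×15, cost 19·22·15 = 6270; cumulative 31526
Total: 31526 scalar multiplications.

31526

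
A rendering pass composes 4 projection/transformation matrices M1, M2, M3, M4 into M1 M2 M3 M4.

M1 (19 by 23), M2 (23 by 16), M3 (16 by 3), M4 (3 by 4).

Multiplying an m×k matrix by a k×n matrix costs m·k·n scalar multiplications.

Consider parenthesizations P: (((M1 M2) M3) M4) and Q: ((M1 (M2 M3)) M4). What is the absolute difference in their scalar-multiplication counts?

5489

Order P = (((M1 M2) M3) M4): (M1 M2): 19×23 by 23×16 → 19×16, cost 19·23·16 = 6992; ((M1 M2) M3): 19×16 by 16×3 → 19×3, cost 19·16·3 = 912; cumulative 7904; (((M1 M2) M3) M4): 19×3 by 3×4 → 19×4, cost 19·3·4 = 228; cumulative 8132. Total 8132.
Order Q = ((M1 (M2 M3)) M4): (M2 M3): 23×16 by 16×3 → 23×3, cost 23·16·3 = 1104; (M1 (M2 M3)): 19×23 by 23×3 → 19×3, cost 19·23·3 = 1311; cumulative 2415; ((M1 (M2 M3)) M4): 19×3 by 3×4 → 19×4, cost 19·3·4 = 228; cumulative 2643. Total 2643.
Difference: |8132 − 2643| = 5489.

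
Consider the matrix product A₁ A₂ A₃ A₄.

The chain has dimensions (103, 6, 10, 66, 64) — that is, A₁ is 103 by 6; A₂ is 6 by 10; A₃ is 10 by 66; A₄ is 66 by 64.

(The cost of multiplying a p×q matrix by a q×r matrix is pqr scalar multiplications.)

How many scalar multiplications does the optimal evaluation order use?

68856

Adjacent pairs: A₁A₂ = 103·6·10 = 6180; A₂A₃ = 6·10·66 = 3960; A₃A₄ = 10·66·64 = 42240.
Length 3: A₁..A₃: k=1: 0+3960+103·6·66=44748; k=2: 6180+0+103·10·66=74160 → min 44748 | A₂..A₄: k=2: 0+42240+6·10·64=46080; k=3: 3960+0+6·66·64=29304 → min 29304.
Length 4: A₁..A₄: k=1: 0+29304+103·6·64=68856; k=2: 6180+42240+103·10·64=114340; k=3: 44748+0+103·66·64=479820 → min 68856.
Optimal order: (A₁ ((A₂ A₃) A₄)) with cost 68856.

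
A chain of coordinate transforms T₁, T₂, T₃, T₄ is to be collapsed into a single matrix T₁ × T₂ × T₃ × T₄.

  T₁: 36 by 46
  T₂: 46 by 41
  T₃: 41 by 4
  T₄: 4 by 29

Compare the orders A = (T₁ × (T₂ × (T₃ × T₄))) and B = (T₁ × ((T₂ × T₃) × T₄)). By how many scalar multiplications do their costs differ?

Order A = (T₁ × (T₂ × (T₃ × T₄))): (T₃ × T₄): 41×4 by 4×29 → 41×29, cost 41·4·29 = 4756; (T₂ × (T₃ × T₄)): 46×41 by 41×29 → 46×29, cost 46·41·29 = 54694; cumulative 59450; (T₁ × (T₂ × (T₃ × T₄))): 36×46 by 46×29 → 36×29, cost 36·46·29 = 48024; cumulative 107474. Total 107474.
Order B = (T₁ × ((T₂ × T₃) × T₄)): (T₂ × T₃): 46×41 by 41×4 → 46×4, cost 46·41·4 = 7544; ((T₂ × T₃) × T₄): 46×4 by 4×29 → 46×29, cost 46·4·29 = 5336; cumulative 12880; (T₁ × ((T₂ × T₃) × T₄)): 36×46 by 46×29 → 36×29, cost 36·46·29 = 48024; cumulative 60904. Total 60904.
Difference: |107474 − 60904| = 46570.

46570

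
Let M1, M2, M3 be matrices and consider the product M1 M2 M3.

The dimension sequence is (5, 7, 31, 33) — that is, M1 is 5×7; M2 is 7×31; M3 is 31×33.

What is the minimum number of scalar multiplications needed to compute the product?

Order (M1 (M2 M3)): (M2 M3): 7×31 by 31×33 → 7×33, cost 7·31·33 = 7161; (M1 (M2 M3)): 5×7 by 7×33 → 5×33, cost 5·7·33 = 1155; cumulative 8316. Total 8316.
Order ((M1 M2) M3): (M1 M2): 5×7 by 7×31 → 5×31, cost 5·7·31 = 1085; ((M1 M2) M3): 5×31 by 31×33 → 5×33, cost 5·31·33 = 5115; cumulative 6200. Total 6200.
Minimum: 6200.

6200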